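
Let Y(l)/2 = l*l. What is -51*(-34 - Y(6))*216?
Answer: 1167696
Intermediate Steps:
Y(l) = 2*l**2 (Y(l) = 2*(l*l) = 2*l**2)
-51*(-34 - Y(6))*216 = -51*(-34 - 2*6**2)*216 = -51*(-34 - 2*36)*216 = -51*(-34 - 1*72)*216 = -51*(-34 - 72)*216 = -51*(-106)*216 = 5406*216 = 1167696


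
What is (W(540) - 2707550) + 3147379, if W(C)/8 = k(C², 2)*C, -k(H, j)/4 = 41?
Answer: -268651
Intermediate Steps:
k(H, j) = -164 (k(H, j) = -4*41 = -164)
W(C) = -1312*C (W(C) = 8*(-164*C) = -1312*C)
(W(540) - 2707550) + 3147379 = (-1312*540 - 2707550) + 3147379 = (-708480 - 2707550) + 3147379 = -3416030 + 3147379 = -268651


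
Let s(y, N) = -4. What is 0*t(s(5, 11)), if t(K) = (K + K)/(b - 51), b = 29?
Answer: 0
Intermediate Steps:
t(K) = -K/11 (t(K) = (K + K)/(29 - 51) = (2*K)/(-22) = (2*K)*(-1/22) = -K/11)
0*t(s(5, 11)) = 0*(-1/11*(-4)) = 0*(4/11) = 0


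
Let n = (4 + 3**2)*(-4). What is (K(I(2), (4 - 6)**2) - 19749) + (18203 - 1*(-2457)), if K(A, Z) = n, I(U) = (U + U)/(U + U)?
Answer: 859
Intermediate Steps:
I(U) = 1 (I(U) = (2*U)/((2*U)) = (2*U)*(1/(2*U)) = 1)
n = -52 (n = (4 + 9)*(-4) = 13*(-4) = -52)
K(A, Z) = -52
(K(I(2), (4 - 6)**2) - 19749) + (18203 - 1*(-2457)) = (-52 - 19749) + (18203 - 1*(-2457)) = -19801 + (18203 + 2457) = -19801 + 20660 = 859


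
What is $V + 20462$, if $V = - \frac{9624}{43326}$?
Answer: $\frac{147754498}{7221} \approx 20462.0$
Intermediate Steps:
$V = - \frac{1604}{7221}$ ($V = \left(-9624\right) \frac{1}{43326} = - \frac{1604}{7221} \approx -0.22213$)
$V + 20462 = - \frac{1604}{7221} + 20462 = \frac{147754498}{7221}$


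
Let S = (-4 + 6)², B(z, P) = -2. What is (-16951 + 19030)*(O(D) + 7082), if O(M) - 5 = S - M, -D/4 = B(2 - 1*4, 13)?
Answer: 14725557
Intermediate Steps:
S = 4 (S = 2² = 4)
D = 8 (D = -4*(-2) = 8)
O(M) = 9 - M (O(M) = 5 + (4 - M) = 9 - M)
(-16951 + 19030)*(O(D) + 7082) = (-16951 + 19030)*((9 - 1*8) + 7082) = 2079*((9 - 8) + 7082) = 2079*(1 + 7082) = 2079*7083 = 14725557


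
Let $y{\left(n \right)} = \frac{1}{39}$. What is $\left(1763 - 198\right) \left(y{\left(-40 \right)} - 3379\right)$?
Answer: $- \frac{206235700}{39} \approx -5.2881 \cdot 10^{6}$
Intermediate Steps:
$y{\left(n \right)} = \frac{1}{39}$
$\left(1763 - 198\right) \left(y{\left(-40 \right)} - 3379\right) = \left(1763 - 198\right) \left(\frac{1}{39} - 3379\right) = 1565 \left(- \frac{131780}{39}\right) = - \frac{206235700}{39}$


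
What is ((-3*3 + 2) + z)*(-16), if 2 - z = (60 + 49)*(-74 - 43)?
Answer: -203968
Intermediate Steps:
z = 12755 (z = 2 - (60 + 49)*(-74 - 43) = 2 - 109*(-117) = 2 - 1*(-12753) = 2 + 12753 = 12755)
((-3*3 + 2) + z)*(-16) = ((-3*3 + 2) + 12755)*(-16) = ((-9 + 2) + 12755)*(-16) = (-7 + 12755)*(-16) = 12748*(-16) = -203968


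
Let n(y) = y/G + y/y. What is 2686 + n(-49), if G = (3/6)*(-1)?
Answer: 2785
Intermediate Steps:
G = -1/2 (G = (3*(1/6))*(-1) = (1/2)*(-1) = -1/2 ≈ -0.50000)
n(y) = 1 - 2*y (n(y) = y/(-1/2) + y/y = y*(-2) + 1 = -2*y + 1 = 1 - 2*y)
2686 + n(-49) = 2686 + (1 - 2*(-49)) = 2686 + (1 + 98) = 2686 + 99 = 2785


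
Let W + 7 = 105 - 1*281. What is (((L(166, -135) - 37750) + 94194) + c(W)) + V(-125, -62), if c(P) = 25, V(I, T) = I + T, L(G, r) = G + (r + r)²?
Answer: 129348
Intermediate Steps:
L(G, r) = G + 4*r² (L(G, r) = G + (2*r)² = G + 4*r²)
W = -183 (W = -7 + (105 - 1*281) = -7 + (105 - 281) = -7 - 176 = -183)
(((L(166, -135) - 37750) + 94194) + c(W)) + V(-125, -62) = ((((166 + 4*(-135)²) - 37750) + 94194) + 25) + (-125 - 62) = ((((166 + 4*18225) - 37750) + 94194) + 25) - 187 = ((((166 + 72900) - 37750) + 94194) + 25) - 187 = (((73066 - 37750) + 94194) + 25) - 187 = ((35316 + 94194) + 25) - 187 = (129510 + 25) - 187 = 129535 - 187 = 129348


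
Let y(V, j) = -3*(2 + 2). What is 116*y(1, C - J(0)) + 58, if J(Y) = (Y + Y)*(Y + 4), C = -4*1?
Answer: -1334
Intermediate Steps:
C = -4
J(Y) = 2*Y*(4 + Y) (J(Y) = (2*Y)*(4 + Y) = 2*Y*(4 + Y))
y(V, j) = -12 (y(V, j) = -3*4 = -12)
116*y(1, C - J(0)) + 58 = 116*(-12) + 58 = -1392 + 58 = -1334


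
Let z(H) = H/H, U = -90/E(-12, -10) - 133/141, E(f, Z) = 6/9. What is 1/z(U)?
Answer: 1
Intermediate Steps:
E(f, Z) = ⅔ (E(f, Z) = 6*(⅑) = ⅔)
U = -19168/141 (U = -90/⅔ - 133/141 = -90*3/2 - 133*1/141 = -135 - 133/141 = -19168/141 ≈ -135.94)
z(H) = 1
1/z(U) = 1/1 = 1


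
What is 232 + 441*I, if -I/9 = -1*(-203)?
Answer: -805475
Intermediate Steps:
I = -1827 (I = -(-9)*(-203) = -9*203 = -1827)
232 + 441*I = 232 + 441*(-1827) = 232 - 805707 = -805475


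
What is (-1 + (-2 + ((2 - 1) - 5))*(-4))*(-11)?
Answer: -253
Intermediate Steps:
(-1 + (-2 + ((2 - 1) - 5))*(-4))*(-11) = (-1 + (-2 + (1 - 5))*(-4))*(-11) = (-1 + (-2 - 4)*(-4))*(-11) = (-1 - 6*(-4))*(-11) = (-1 + 24)*(-11) = 23*(-11) = -253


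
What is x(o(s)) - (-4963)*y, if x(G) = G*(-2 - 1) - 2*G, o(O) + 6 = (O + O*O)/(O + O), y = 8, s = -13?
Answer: 39764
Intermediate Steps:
o(O) = -6 + (O + O**2)/(2*O) (o(O) = -6 + (O + O*O)/(O + O) = -6 + (O + O**2)/((2*O)) = -6 + (O + O**2)*(1/(2*O)) = -6 + (O + O**2)/(2*O))
x(G) = -5*G (x(G) = G*(-3) - 2*G = -3*G - 2*G = -5*G)
x(o(s)) - (-4963)*y = -5*(-11/2 + (1/2)*(-13)) - (-4963)*8 = -5*(-11/2 - 13/2) - 1*(-39704) = -5*(-12) + 39704 = 60 + 39704 = 39764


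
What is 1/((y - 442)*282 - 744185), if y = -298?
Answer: -1/952865 ≈ -1.0495e-6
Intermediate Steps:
1/((y - 442)*282 - 744185) = 1/((-298 - 442)*282 - 744185) = 1/(-740*282 - 744185) = 1/(-208680 - 744185) = 1/(-952865) = -1/952865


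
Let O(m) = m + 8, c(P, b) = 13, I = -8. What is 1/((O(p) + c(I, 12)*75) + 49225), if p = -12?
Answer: 1/50196 ≈ 1.9922e-5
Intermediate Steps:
O(m) = 8 + m
1/((O(p) + c(I, 12)*75) + 49225) = 1/(((8 - 12) + 13*75) + 49225) = 1/((-4 + 975) + 49225) = 1/(971 + 49225) = 1/50196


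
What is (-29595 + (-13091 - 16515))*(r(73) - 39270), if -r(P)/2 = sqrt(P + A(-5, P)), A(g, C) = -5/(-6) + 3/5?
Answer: 2324823270 + 59201*sqrt(66990)/15 ≈ 2.3258e+9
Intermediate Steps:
A(g, C) = 43/30 (A(g, C) = -5*(-1/6) + 3*(1/5) = 5/6 + 3/5 = 43/30)
r(P) = -2*sqrt(43/30 + P) (r(P) = -2*sqrt(P + 43/30) = -2*sqrt(43/30 + P))
(-29595 + (-13091 - 16515))*(r(73) - 39270) = (-29595 + (-13091 - 16515))*(-sqrt(1290 + 900*73)/15 - 39270) = (-29595 - 29606)*(-sqrt(1290 + 65700)/15 - 39270) = -59201*(-sqrt(66990)/15 - 39270) = -59201*(-39270 - sqrt(66990)/15) = 2324823270 + 59201*sqrt(66990)/15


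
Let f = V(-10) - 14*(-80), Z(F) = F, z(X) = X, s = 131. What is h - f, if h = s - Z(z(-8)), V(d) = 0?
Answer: -981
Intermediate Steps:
f = 1120 (f = 0 - 14*(-80) = 0 + 1120 = 1120)
h = 139 (h = 131 - 1*(-8) = 131 + 8 = 139)
h - f = 139 - 1*1120 = 139 - 1120 = -981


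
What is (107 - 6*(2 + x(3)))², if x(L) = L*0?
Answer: 9025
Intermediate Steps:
x(L) = 0
(107 - 6*(2 + x(3)))² = (107 - 6*(2 + 0))² = (107 - 6*2)² = (107 - 12)² = 95² = 9025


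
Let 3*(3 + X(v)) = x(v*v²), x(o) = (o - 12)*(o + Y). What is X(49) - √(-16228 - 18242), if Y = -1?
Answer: 4613252589 - 3*I*√3830 ≈ 4.6133e+9 - 185.66*I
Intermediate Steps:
x(o) = (-1 + o)*(-12 + o) (x(o) = (o - 12)*(o - 1) = (-12 + o)*(-1 + o) = (-1 + o)*(-12 + o))
X(v) = 1 - 13*v³/3 + v⁶/3 (X(v) = -3 + (12 + (v*v²)² - 13*v*v²)/3 = -3 + (12 + (v³)² - 13*v³)/3 = -3 + (12 + v⁶ - 13*v³)/3 = -3 + (4 - 13*v³/3 + v⁶/3) = 1 - 13*v³/3 + v⁶/3)
X(49) - √(-16228 - 18242) = (1 - 13/3*49³ + (⅓)*49⁶) - √(-16228 - 18242) = (1 - 13/3*117649 + (⅓)*13841287201) - √(-34470) = (1 - 1529437/3 + 13841287201/3) - 3*I*√3830 = 4613252589 - 3*I*√3830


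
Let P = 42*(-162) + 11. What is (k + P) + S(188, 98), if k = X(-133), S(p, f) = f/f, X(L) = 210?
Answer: -6582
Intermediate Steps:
S(p, f) = 1
P = -6793 (P = -6804 + 11 = -6793)
k = 210
(k + P) + S(188, 98) = (210 - 6793) + 1 = -6583 + 1 = -6582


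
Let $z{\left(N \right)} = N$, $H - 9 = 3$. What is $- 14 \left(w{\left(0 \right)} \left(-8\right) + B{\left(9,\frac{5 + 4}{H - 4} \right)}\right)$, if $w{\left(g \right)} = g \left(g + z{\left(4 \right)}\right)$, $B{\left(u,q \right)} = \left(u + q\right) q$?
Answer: $- \frac{5103}{32} \approx -159.47$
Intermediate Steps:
$H = 12$ ($H = 9 + 3 = 12$)
$B{\left(u,q \right)} = q \left(q + u\right)$ ($B{\left(u,q \right)} = \left(q + u\right) q = q \left(q + u\right)$)
$w{\left(g \right)} = g \left(4 + g\right)$ ($w{\left(g \right)} = g \left(g + 4\right) = g \left(4 + g\right)$)
$- 14 \left(w{\left(0 \right)} \left(-8\right) + B{\left(9,\frac{5 + 4}{H - 4} \right)}\right) = - 14 \left(0 \left(4 + 0\right) \left(-8\right) + \frac{5 + 4}{12 - 4} \left(\frac{5 + 4}{12 - 4} + 9\right)\right) = - 14 \left(0 \cdot 4 \left(-8\right) + \frac{9}{8} \left(\frac{9}{8} + 9\right)\right) = - 14 \left(0 \left(-8\right) + 9 \cdot \frac{1}{8} \left(9 \cdot \frac{1}{8} + 9\right)\right) = - 14 \left(0 + \frac{9 \left(\frac{9}{8} + 9\right)}{8}\right) = - 14 \left(0 + \frac{9}{8} \cdot \frac{81}{8}\right) = - 14 \left(0 + \frac{729}{64}\right) = \left(-14\right) \frac{729}{64} = - \frac{5103}{32}$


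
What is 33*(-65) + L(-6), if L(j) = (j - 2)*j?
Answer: -2097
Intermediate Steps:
L(j) = j*(-2 + j) (L(j) = (-2 + j)*j = j*(-2 + j))
33*(-65) + L(-6) = 33*(-65) - 6*(-2 - 6) = -2145 - 6*(-8) = -2145 + 48 = -2097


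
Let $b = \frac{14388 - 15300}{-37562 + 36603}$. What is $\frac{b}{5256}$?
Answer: $\frac{38}{210021} \approx 0.00018093$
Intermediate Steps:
$b = \frac{912}{959}$ ($b = - \frac{912}{-959} = \left(-912\right) \left(- \frac{1}{959}\right) = \frac{912}{959} \approx 0.95099$)
$\frac{b}{5256} = \frac{912}{959 \cdot 5256} = \frac{912}{959} \cdot \frac{1}{5256} = \frac{38}{210021}$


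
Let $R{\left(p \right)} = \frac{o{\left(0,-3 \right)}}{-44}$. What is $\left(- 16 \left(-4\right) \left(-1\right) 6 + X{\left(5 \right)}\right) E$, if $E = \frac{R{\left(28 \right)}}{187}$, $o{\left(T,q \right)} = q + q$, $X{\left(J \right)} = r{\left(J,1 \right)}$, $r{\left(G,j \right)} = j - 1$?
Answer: $- \frac{576}{2057} \approx -0.28002$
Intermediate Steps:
$r{\left(G,j \right)} = -1 + j$
$X{\left(J \right)} = 0$ ($X{\left(J \right)} = -1 + 1 = 0$)
$o{\left(T,q \right)} = 2 q$
$R{\left(p \right)} = \frac{3}{22}$ ($R{\left(p \right)} = \frac{2 \left(-3\right)}{-44} = \left(-6\right) \left(- \frac{1}{44}\right) = \frac{3}{22}$)
$E = \frac{3}{4114}$ ($E = \frac{3}{22 \cdot 187} = \frac{3}{22} \cdot \frac{1}{187} = \frac{3}{4114} \approx 0.00072922$)
$\left(- 16 \left(-4\right) \left(-1\right) 6 + X{\left(5 \right)}\right) E = \left(- 16 \left(-4\right) \left(-1\right) 6 + 0\right) \frac{3}{4114} = \left(- 16 \cdot 4 \cdot 6 + 0\right) \frac{3}{4114} = \left(\left(-16\right) 24 + 0\right) \frac{3}{4114} = \left(-384 + 0\right) \frac{3}{4114} = \left(-384\right) \frac{3}{4114} = - \frac{576}{2057}$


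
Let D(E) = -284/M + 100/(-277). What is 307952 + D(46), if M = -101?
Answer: 8615641672/27977 ≈ 3.0795e+5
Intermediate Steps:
D(E) = 68568/27977 (D(E) = -284/(-101) + 100/(-277) = -284*(-1/101) + 100*(-1/277) = 284/101 - 100/277 = 68568/27977)
307952 + D(46) = 307952 + 68568/27977 = 8615641672/27977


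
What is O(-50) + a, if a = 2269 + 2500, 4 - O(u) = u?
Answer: 4823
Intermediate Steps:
O(u) = 4 - u
a = 4769
O(-50) + a = (4 - 1*(-50)) + 4769 = (4 + 50) + 4769 = 54 + 4769 = 4823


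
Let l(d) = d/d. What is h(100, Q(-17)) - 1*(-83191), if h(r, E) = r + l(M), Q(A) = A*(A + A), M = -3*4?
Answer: 83292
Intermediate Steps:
M = -12
l(d) = 1
Q(A) = 2*A² (Q(A) = A*(2*A) = 2*A²)
h(r, E) = 1 + r (h(r, E) = r + 1 = 1 + r)
h(100, Q(-17)) - 1*(-83191) = (1 + 100) - 1*(-83191) = 101 + 83191 = 83292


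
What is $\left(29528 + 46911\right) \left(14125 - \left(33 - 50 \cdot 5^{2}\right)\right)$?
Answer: $1172727138$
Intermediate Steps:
$\left(29528 + 46911\right) \left(14125 - \left(33 - 50 \cdot 5^{2}\right)\right) = 76439 \left(14125 + \left(50 \cdot 25 - 33\right)\right) = 76439 \left(14125 + \left(1250 - 33\right)\right) = 76439 \left(14125 + 1217\right) = 76439 \cdot 15342 = 1172727138$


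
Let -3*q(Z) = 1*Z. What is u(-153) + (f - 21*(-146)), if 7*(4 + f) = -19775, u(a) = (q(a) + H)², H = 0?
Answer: 2838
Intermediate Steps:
q(Z) = -Z/3
u(a) = a²/9 (u(a) = (-a/3 + 0)² = (-a/3)² = a²/9)
f = -2829 (f = -4 + (⅐)*(-19775) = -4 - 2825 = -2829)
u(-153) + (f - 21*(-146)) = (⅑)*(-153)² + (-2829 - 21*(-146)) = (⅑)*23409 + (-2829 - 1*(-3066)) = 2601 + (-2829 + 3066) = 2601 + 237 = 2838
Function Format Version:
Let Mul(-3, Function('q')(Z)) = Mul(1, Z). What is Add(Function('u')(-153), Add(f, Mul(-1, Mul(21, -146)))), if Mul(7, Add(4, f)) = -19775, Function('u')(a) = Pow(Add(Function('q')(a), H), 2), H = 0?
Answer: 2838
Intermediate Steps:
Function('q')(Z) = Mul(Rational(-1, 3), Z) (Function('q')(Z) = Mul(Rational(-1, 3), Mul(1, Z)) = Mul(Rational(-1, 3), Z))
Function('u')(a) = Mul(Rational(1, 9), Pow(a, 2)) (Function('u')(a) = Pow(Add(Mul(Rational(-1, 3), a), 0), 2) = Pow(Mul(Rational(-1, 3), a), 2) = Mul(Rational(1, 9), Pow(a, 2)))
f = -2829 (f = Add(-4, Mul(Rational(1, 7), -19775)) = Add(-4, -2825) = -2829)
Add(Function('u')(-153), Add(f, Mul(-1, Mul(21, -146)))) = Add(Mul(Rational(1, 9), Pow(-153, 2)), Add(-2829, Mul(-1, Mul(21, -146)))) = Add(Mul(Rational(1, 9), 23409), Add(-2829, Mul(-1, -3066))) = Add(2601, Add(-2829, 3066)) = Add(2601, 237) = 2838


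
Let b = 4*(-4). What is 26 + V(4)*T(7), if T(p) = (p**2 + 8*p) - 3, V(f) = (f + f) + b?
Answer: -790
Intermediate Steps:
b = -16
V(f) = -16 + 2*f (V(f) = (f + f) - 16 = 2*f - 16 = -16 + 2*f)
T(p) = -3 + p**2 + 8*p
26 + V(4)*T(7) = 26 + (-16 + 2*4)*(-3 + 7**2 + 8*7) = 26 + (-16 + 8)*(-3 + 49 + 56) = 26 - 8*102 = 26 - 816 = -790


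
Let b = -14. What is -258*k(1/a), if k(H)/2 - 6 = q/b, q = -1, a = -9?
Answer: -21930/7 ≈ -3132.9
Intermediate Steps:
k(H) = 85/7 (k(H) = 12 + 2*(-1/(-14)) = 12 + 2*(-1*(-1/14)) = 12 + 2*(1/14) = 12 + ⅐ = 85/7)
-258*k(1/a) = -258*85/7 = -21930/7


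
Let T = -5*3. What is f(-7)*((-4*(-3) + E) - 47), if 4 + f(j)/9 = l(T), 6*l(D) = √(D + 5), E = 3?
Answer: 1152 - 48*I*√10 ≈ 1152.0 - 151.79*I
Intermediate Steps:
T = -15
l(D) = √(5 + D)/6 (l(D) = √(D + 5)/6 = √(5 + D)/6)
f(j) = -36 + 3*I*√10/2 (f(j) = -36 + 9*(√(5 - 15)/6) = -36 + 9*(√(-10)/6) = -36 + 9*((I*√10)/6) = -36 + 9*(I*√10/6) = -36 + 3*I*√10/2)
f(-7)*((-4*(-3) + E) - 47) = (-36 + 3*I*√10/2)*((-4*(-3) + 3) - 47) = (-36 + 3*I*√10/2)*((12 + 3) - 47) = (-36 + 3*I*√10/2)*(15 - 47) = (-36 + 3*I*√10/2)*(-32) = 1152 - 48*I*√10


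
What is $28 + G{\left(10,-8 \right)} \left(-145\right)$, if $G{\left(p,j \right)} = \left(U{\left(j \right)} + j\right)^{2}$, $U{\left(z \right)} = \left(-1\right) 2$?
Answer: $-14472$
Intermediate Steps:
$U{\left(z \right)} = -2$
$G{\left(p,j \right)} = \left(-2 + j\right)^{2}$
$28 + G{\left(10,-8 \right)} \left(-145\right) = 28 + \left(-2 - 8\right)^{2} \left(-145\right) = 28 + \left(-10\right)^{2} \left(-145\right) = 28 + 100 \left(-145\right) = 28 - 14500 = -14472$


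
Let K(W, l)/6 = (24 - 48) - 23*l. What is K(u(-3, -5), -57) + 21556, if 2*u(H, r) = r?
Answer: 29278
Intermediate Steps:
u(H, r) = r/2
K(W, l) = -144 - 138*l (K(W, l) = 6*((24 - 48) - 23*l) = 6*(-24 - 23*l) = -144 - 138*l)
K(u(-3, -5), -57) + 21556 = (-144 - 138*(-57)) + 21556 = (-144 + 7866) + 21556 = 7722 + 21556 = 29278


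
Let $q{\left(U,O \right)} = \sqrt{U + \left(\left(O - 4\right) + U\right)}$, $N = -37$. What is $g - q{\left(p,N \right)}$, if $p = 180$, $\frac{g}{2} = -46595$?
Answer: $-93190 - \sqrt{319} \approx -93208.0$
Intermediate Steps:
$g = -93190$ ($g = 2 \left(-46595\right) = -93190$)
$q{\left(U,O \right)} = \sqrt{-4 + O + 2 U}$ ($q{\left(U,O \right)} = \sqrt{U + \left(\left(-4 + O\right) + U\right)} = \sqrt{U + \left(-4 + O + U\right)} = \sqrt{-4 + O + 2 U}$)
$g - q{\left(p,N \right)} = -93190 - \sqrt{-4 - 37 + 2 \cdot 180} = -93190 - \sqrt{-4 - 37 + 360} = -93190 - \sqrt{319}$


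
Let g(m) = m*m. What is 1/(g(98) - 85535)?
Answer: -1/75931 ≈ -1.3170e-5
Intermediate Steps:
g(m) = m²
1/(g(98) - 85535) = 1/(98² - 85535) = 1/(9604 - 85535) = 1/(-75931) = -1/75931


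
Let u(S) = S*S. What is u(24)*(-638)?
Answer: -367488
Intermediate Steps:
u(S) = S²
u(24)*(-638) = 24²*(-638) = 576*(-638) = -367488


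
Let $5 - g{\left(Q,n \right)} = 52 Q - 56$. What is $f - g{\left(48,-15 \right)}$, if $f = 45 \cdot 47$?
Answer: $4550$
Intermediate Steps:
$g{\left(Q,n \right)} = 61 - 52 Q$ ($g{\left(Q,n \right)} = 5 - \left(52 Q - 56\right) = 5 - \left(-56 + 52 Q\right) = 61 - 52 Q$)
$f = 2115$
$f - g{\left(48,-15 \right)} = 2115 - \left(61 - 2496\right) = 2115 - -2435 = 2115 + 2435 = 4550$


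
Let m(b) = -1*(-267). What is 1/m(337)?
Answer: 1/267 ≈ 0.0037453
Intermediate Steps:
m(b) = 267
1/m(337) = 1/267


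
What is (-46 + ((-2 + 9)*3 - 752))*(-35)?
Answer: 27195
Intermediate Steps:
(-46 + ((-2 + 9)*3 - 752))*(-35) = (-46 + (7*3 - 752))*(-35) = (-46 + (21 - 752))*(-35) = (-46 - 731)*(-35) = -777*(-35) = 27195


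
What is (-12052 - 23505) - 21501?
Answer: -57058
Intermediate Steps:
(-12052 - 23505) - 21501 = -35557 - 21501 = -57058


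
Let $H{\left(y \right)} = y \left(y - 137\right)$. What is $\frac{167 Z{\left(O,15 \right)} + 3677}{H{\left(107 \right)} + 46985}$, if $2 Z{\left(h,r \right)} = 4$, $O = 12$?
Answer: $\frac{4011}{43775} \approx 0.091628$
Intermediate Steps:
$H{\left(y \right)} = y \left(-137 + y\right)$
$Z{\left(h,r \right)} = 2$ ($Z{\left(h,r \right)} = \frac{1}{2} \cdot 4 = 2$)
$\frac{167 Z{\left(O,15 \right)} + 3677}{H{\left(107 \right)} + 46985} = \frac{167 \cdot 2 + 3677}{107 \left(-137 + 107\right) + 46985} = \frac{334 + 3677}{107 \left(-30\right) + 46985} = \frac{4011}{-3210 + 46985} = \frac{4011}{43775}$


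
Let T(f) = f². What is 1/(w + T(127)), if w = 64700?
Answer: 1/80829 ≈ 1.2372e-5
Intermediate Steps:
1/(w + T(127)) = 1/(64700 + 127²) = 1/(64700 + 16129) = 1/80829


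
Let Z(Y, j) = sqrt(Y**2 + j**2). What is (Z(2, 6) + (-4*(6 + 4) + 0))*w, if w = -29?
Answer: 1160 - 58*sqrt(10) ≈ 976.59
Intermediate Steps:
(Z(2, 6) + (-4*(6 + 4) + 0))*w = (sqrt(2**2 + 6**2) + (-4*(6 + 4) + 0))*(-29) = (sqrt(4 + 36) + (-4*10 + 0))*(-29) = (sqrt(40) + (-40 + 0))*(-29) = (2*sqrt(10) - 40)*(-29) = (-40 + 2*sqrt(10))*(-29) = 1160 - 58*sqrt(10)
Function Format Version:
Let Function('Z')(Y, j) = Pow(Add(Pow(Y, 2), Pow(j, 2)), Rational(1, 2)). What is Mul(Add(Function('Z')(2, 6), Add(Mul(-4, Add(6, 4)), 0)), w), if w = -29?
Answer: Add(1160, Mul(-58, Pow(10, Rational(1, 2)))) ≈ 976.59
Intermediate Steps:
Mul(Add(Function('Z')(2, 6), Add(Mul(-4, Add(6, 4)), 0)), w) = Mul(Add(Pow(Add(Pow(2, 2), Pow(6, 2)), Rational(1, 2)), Add(Mul(-4, Add(6, 4)), 0)), -29) = Mul(Add(Pow(Add(4, 36), Rational(1, 2)), Add(Mul(-4, 10), 0)), -29) = Mul(Add(Pow(40, Rational(1, 2)), Add(-40, 0)), -29) = Mul(Add(Mul(2, Pow(10, Rational(1, 2))), -40), -29) = Mul(Add(-40, Mul(2, Pow(10, Rational(1, 2)))), -29) = Add(1160, Mul(-58, Pow(10, Rational(1, 2))))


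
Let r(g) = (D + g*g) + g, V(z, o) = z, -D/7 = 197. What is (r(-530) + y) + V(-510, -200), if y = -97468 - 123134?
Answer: 57879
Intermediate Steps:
D = -1379 (D = -7*197 = -1379)
r(g) = -1379 + g + g² (r(g) = (-1379 + g*g) + g = (-1379 + g²) + g = -1379 + g + g²)
y = -220602
(r(-530) + y) + V(-510, -200) = ((-1379 - 530 + (-530)²) - 220602) - 510 = ((-1379 - 530 + 280900) - 220602) - 510 = (278991 - 220602) - 510 = 58389 - 510 = 57879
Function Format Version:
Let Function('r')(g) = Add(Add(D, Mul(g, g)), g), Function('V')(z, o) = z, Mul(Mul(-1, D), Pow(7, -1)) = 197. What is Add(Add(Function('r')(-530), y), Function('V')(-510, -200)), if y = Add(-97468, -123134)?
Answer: 57879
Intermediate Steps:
D = -1379 (D = Mul(-7, 197) = -1379)
Function('r')(g) = Add(-1379, g, Pow(g, 2)) (Function('r')(g) = Add(Add(-1379, Mul(g, g)), g) = Add(Add(-1379, Pow(g, 2)), g) = Add(-1379, g, Pow(g, 2)))
y = -220602
Add(Add(Function('r')(-530), y), Function('V')(-510, -200)) = Add(Add(Add(-1379, -530, Pow(-530, 2)), -220602), -510) = Add(Add(Add(-1379, -530, 280900), -220602), -510) = Add(Add(278991, -220602), -510) = Add(58389, -510) = 57879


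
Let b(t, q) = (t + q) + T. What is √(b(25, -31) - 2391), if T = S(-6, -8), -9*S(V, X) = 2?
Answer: 5*I*√863/3 ≈ 48.961*I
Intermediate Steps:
S(V, X) = -2/9 (S(V, X) = -⅑*2 = -2/9)
T = -2/9 ≈ -0.22222
b(t, q) = -2/9 + q + t (b(t, q) = (t + q) - 2/9 = (q + t) - 2/9 = -2/9 + q + t)
√(b(25, -31) - 2391) = √((-2/9 - 31 + 25) - 2391) = √(-56/9 - 2391) = √(-21575/9) = 5*I*√863/3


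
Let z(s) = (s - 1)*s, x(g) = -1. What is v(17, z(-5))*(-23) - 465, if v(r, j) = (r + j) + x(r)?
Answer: -1523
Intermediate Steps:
z(s) = s*(-1 + s) (z(s) = (-1 + s)*s = s*(-1 + s))
v(r, j) = -1 + j + r (v(r, j) = (r + j) - 1 = (j + r) - 1 = -1 + j + r)
v(17, z(-5))*(-23) - 465 = (-1 - 5*(-1 - 5) + 17)*(-23) - 465 = (-1 - 5*(-6) + 17)*(-23) - 465 = (-1 + 30 + 17)*(-23) - 465 = 46*(-23) - 465 = -1058 - 465 = -1523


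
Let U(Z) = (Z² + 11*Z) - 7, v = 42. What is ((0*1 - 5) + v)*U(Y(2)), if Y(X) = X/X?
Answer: 185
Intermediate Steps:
Y(X) = 1
U(Z) = -7 + Z² + 11*Z
((0*1 - 5) + v)*U(Y(2)) = ((0*1 - 5) + 42)*(-7 + 1² + 11*1) = ((0 - 5) + 42)*(-7 + 1 + 11) = (-5 + 42)*5 = 37*5 = 185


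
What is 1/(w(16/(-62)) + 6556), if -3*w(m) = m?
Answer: 93/609716 ≈ 0.00015253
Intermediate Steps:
w(m) = -m/3
1/(w(16/(-62)) + 6556) = 1/(-16/(3*(-62)) + 6556) = 1/(-16*(-1)/(3*62) + 6556) = 1/(-⅓*(-8/31) + 6556) = 1/(8/93 + 6556) = 1/(609716/93) = 93/609716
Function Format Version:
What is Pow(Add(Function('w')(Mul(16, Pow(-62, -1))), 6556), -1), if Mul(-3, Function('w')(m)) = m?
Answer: Rational(93, 609716) ≈ 0.00015253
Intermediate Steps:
Function('w')(m) = Mul(Rational(-1, 3), m)
Pow(Add(Function('w')(Mul(16, Pow(-62, -1))), 6556), -1) = Pow(Add(Mul(Rational(-1, 3), Mul(16, Pow(-62, -1))), 6556), -1) = Pow(Add(Mul(Rational(-1, 3), Mul(16, Rational(-1, 62))), 6556), -1) = Pow(Add(Mul(Rational(-1, 3), Rational(-8, 31)), 6556), -1) = Pow(Add(Rational(8, 93), 6556), -1) = Pow(Rational(609716, 93), -1) = Rational(93, 609716)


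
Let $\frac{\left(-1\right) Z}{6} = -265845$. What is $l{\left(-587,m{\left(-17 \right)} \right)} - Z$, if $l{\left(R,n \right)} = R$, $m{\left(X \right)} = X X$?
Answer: $-1595657$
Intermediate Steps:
$m{\left(X \right)} = X^{2}$
$Z = 1595070$ ($Z = \left(-6\right) \left(-265845\right) = 1595070$)
$l{\left(-587,m{\left(-17 \right)} \right)} - Z = -587 - 1595070 = -1595657$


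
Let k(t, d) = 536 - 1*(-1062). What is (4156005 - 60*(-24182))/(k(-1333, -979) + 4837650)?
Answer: 5606925/4839248 ≈ 1.1586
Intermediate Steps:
k(t, d) = 1598 (k(t, d) = 536 + 1062 = 1598)
(4156005 - 60*(-24182))/(k(-1333, -979) + 4837650) = (4156005 - 60*(-24182))/(1598 + 4837650) = (4156005 + 1450920)/4839248 = 5606925*(1/4839248) = 5606925/4839248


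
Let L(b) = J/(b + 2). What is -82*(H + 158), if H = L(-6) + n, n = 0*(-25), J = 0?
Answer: -12956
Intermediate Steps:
L(b) = 0 (L(b) = 0/(b + 2) = 0/(2 + b) = 0)
n = 0
H = 0 (H = 0 + 0 = 0)
-82*(H + 158) = -82*(0 + 158) = -82*158 = -12956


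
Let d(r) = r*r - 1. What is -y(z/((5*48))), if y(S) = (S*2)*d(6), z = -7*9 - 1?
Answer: 56/3 ≈ 18.667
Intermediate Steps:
z = -64 (z = -63 - 1 = -64)
d(r) = -1 + r² (d(r) = r² - 1 = -1 + r²)
y(S) = 70*S (y(S) = (S*2)*(-1 + 6²) = (2*S)*(-1 + 36) = (2*S)*35 = 70*S)
-y(z/((5*48))) = -70*(-64/(5*48)) = -70*(-64/240) = -70*(-64*1/240) = -70*(-4)/15 = -1*(-56/3) = 56/3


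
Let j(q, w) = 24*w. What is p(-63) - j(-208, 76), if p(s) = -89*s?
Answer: 3783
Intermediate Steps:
p(-63) - j(-208, 76) = -89*(-63) - 24*76 = 5607 - 1*1824 = 5607 - 1824 = 3783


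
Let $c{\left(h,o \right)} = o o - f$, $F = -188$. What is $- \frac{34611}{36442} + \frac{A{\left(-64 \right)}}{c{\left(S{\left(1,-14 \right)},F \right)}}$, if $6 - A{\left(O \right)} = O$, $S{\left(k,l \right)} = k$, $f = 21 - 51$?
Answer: $- \frac{610889287}{644549654} \approx -0.94778$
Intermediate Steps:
$f = -30$ ($f = 21 - 51 = -30$)
$A{\left(O \right)} = 6 - O$
$c{\left(h,o \right)} = 30 + o^{2}$ ($c{\left(h,o \right)} = o o - -30 = o^{2} + 30 = 30 + o^{2}$)
$- \frac{34611}{36442} + \frac{A{\left(-64 \right)}}{c{\left(S{\left(1,-14 \right)},F \right)}} = - \frac{34611}{36442} + \frac{6 - -64}{30 + \left(-188\right)^{2}} = \left(-34611\right) \frac{1}{36442} + \frac{6 + 64}{30 + 35344} = - \frac{34611}{36442} + \frac{70}{35374} = - \frac{34611}{36442} + 70 \cdot \frac{1}{35374} = - \frac{34611}{36442} + \frac{35}{17687} = - \frac{610889287}{644549654}$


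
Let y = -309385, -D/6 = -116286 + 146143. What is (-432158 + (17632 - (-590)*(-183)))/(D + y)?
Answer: 40192/37579 ≈ 1.0695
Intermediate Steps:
D = -179142 (D = -6*(-116286 + 146143) = -6*29857 = -179142)
(-432158 + (17632 - (-590)*(-183)))/(D + y) = (-432158 + (17632 - (-590)*(-183)))/(-179142 - 309385) = (-432158 + (17632 - 1*107970))/(-488527) = (-432158 + (17632 - 107970))*(-1/488527) = (-432158 - 90338)*(-1/488527) = -522496*(-1/488527) = 40192/37579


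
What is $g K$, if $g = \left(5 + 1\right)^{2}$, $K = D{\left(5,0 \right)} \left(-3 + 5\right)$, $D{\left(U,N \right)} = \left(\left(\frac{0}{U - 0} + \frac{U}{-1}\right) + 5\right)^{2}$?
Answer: $0$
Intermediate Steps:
$D{\left(U,N \right)} = \left(5 - U\right)^{2}$ ($D{\left(U,N \right)} = \left(\left(\frac{0}{U + 0} + U \left(-1\right)\right) + 5\right)^{2} = \left(\left(\frac{0}{U} - U\right) + 5\right)^{2} = \left(\left(0 - U\right) + 5\right)^{2} = \left(- U + 5\right)^{2} = \left(5 - U\right)^{2}$)
$K = 0$ ($K = \left(-5 + 5\right)^{2} \left(-3 + 5\right) = 0^{2} \cdot 2 = 0 \cdot 2 = 0$)
$g = 36$ ($g = 6^{2} = 36$)
$g K = 36 \cdot 0 = 0$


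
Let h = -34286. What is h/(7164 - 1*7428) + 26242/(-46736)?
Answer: 99716413/771144 ≈ 129.31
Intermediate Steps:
h/(7164 - 1*7428) + 26242/(-46736) = -34286/(7164 - 1*7428) + 26242/(-46736) = -34286/(7164 - 7428) + 26242*(-1/46736) = -34286/(-264) - 13121/23368 = -34286*(-1/264) - 13121/23368 = 17143/132 - 13121/23368 = 99716413/771144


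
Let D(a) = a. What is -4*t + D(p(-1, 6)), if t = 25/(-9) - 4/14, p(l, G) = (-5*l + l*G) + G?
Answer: 1087/63 ≈ 17.254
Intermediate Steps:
p(l, G) = G - 5*l + G*l (p(l, G) = (-5*l + G*l) + G = G - 5*l + G*l)
t = -193/63 (t = 25*(-⅑) - 4*1/14 = -25/9 - 2/7 = -193/63 ≈ -3.0635)
-4*t + D(p(-1, 6)) = -4*(-193/63) + (6 - 5*(-1) + 6*(-1)) = 772/63 + (6 + 5 - 6) = 772/63 + 5 = 1087/63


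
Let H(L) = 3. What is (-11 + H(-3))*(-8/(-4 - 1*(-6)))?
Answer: 32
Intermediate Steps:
(-11 + H(-3))*(-8/(-4 - 1*(-6))) = (-11 + 3)*(-8/(-4 - 1*(-6))) = -(-64)/(-4 + 6) = -(-64)/2 = -8*(-4) = 32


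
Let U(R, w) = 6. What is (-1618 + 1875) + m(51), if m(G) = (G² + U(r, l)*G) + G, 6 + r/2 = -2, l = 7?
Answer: 3215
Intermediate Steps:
r = -16 (r = -12 + 2*(-2) = -12 - 4 = -16)
m(G) = G² + 7*G (m(G) = (G² + 6*G) + G = G² + 7*G)
(-1618 + 1875) + m(51) = (-1618 + 1875) + 51*(7 + 51) = 257 + 51*58 = 257 + 2958 = 3215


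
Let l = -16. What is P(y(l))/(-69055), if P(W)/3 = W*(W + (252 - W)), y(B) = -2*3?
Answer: 648/9865 ≈ 0.065687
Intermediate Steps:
y(B) = -6
P(W) = 756*W (P(W) = 3*(W*(W + (252 - W))) = 3*(W*252) = 3*(252*W) = 756*W)
P(y(l))/(-69055) = (756*(-6))/(-69055) = -4536*(-1/69055) = 648/9865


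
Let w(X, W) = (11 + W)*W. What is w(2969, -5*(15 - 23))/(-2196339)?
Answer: -680/732113 ≈ -0.00092882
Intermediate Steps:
w(X, W) = W*(11 + W)
w(2969, -5*(15 - 23))/(-2196339) = ((-5*(15 - 23))*(11 - 5*(15 - 23)))/(-2196339) = ((-5*(-8))*(11 - 5*(-8)))*(-1/2196339) = (40*(11 + 40))*(-1/2196339) = (40*51)*(-1/2196339) = 2040*(-1/2196339) = -680/732113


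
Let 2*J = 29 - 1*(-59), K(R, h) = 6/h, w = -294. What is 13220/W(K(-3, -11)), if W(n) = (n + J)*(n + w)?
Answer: -79981/77436 ≈ -1.0329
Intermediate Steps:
J = 44 (J = (29 - 1*(-59))/2 = (29 + 59)/2 = (1/2)*88 = 44)
W(n) = (-294 + n)*(44 + n) (W(n) = (n + 44)*(n - 294) = (44 + n)*(-294 + n) = (-294 + n)*(44 + n))
13220/W(K(-3, -11)) = 13220/(-12936 + (6/(-11))**2 - 1500/(-11)) = 13220/(-12936 + (6*(-1/11))**2 - 1500*(-1)/11) = 13220/(-12936 + (-6/11)**2 - 250*(-6/11)) = 13220/(-12936 + 36/121 + 1500/11) = 13220/(-1548720/121) = 13220*(-121/1548720) = -79981/77436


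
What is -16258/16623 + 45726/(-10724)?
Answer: -467227045/89132526 ≈ -5.2419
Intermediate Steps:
-16258/16623 + 45726/(-10724) = -16258*1/16623 + 45726*(-1/10724) = -16258/16623 - 22863/5362 = -467227045/89132526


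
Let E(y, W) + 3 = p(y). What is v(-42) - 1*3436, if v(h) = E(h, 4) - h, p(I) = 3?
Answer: -3394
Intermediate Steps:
E(y, W) = 0 (E(y, W) = -3 + 3 = 0)
v(h) = -h (v(h) = 0 - h = -h)
v(-42) - 1*3436 = -1*(-42) - 1*3436 = 42 - 3436 = -3394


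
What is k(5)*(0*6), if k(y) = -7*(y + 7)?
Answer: 0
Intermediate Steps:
k(y) = -49 - 7*y (k(y) = -7*(7 + y) = -49 - 7*y)
k(5)*(0*6) = (-49 - 7*5)*(0*6) = (-49 - 35)*0 = -84*0 = 0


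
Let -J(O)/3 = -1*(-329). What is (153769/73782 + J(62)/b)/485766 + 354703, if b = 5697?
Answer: 894136038854642371/2520802019844 ≈ 3.5470e+5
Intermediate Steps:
J(O) = -987 (J(O) = -(-3)*(-329) = -3*329 = -987)
(153769/73782 + J(62)/b)/485766 + 354703 = (153769/73782 - 987/5697)/485766 + 354703 = (153769*(1/73782) - 987*1/5697)*(1/485766) + 354703 = (153769/73782 - 329/1899)*(1/485766) + 354703 = (9916039/5189334)*(1/485766) + 354703 = 9916039/2520802019844 + 354703 = 894136038854642371/2520802019844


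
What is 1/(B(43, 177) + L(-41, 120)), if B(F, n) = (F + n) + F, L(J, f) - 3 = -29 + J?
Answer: 1/196 ≈ 0.0051020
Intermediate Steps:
L(J, f) = -26 + J (L(J, f) = 3 + (-29 + J) = -26 + J)
B(F, n) = n + 2*F
1/(B(43, 177) + L(-41, 120)) = 1/((177 + 2*43) + (-26 - 41)) = 1/((177 + 86) - 67) = 1/(263 - 67) = 1/196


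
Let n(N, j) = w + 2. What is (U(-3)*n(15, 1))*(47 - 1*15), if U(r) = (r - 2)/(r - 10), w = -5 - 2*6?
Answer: -2400/13 ≈ -184.62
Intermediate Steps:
w = -17 (w = -5 - 12 = -17)
U(r) = (-2 + r)/(-10 + r)
n(N, j) = -15 (n(N, j) = -17 + 2 = -15)
(U(-3)*n(15, 1))*(47 - 1*15) = (((-2 - 3)/(-10 - 3))*(-15))*(47 - 1*15) = ((-5/(-13))*(-15))*(47 - 15) = (-1/13*(-5)*(-15))*32 = ((5/13)*(-15))*32 = -75/13*32 = -2400/13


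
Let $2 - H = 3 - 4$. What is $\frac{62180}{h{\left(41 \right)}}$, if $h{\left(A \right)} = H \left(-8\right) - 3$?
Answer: $- \frac{62180}{27} \approx -2303.0$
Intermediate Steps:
$H = 3$ ($H = 2 - \left(3 - 4\right) = 2 - -1 = 2 + 1 = 3$)
$h{\left(A \right)} = -27$ ($h{\left(A \right)} = 3 \left(-8\right) - 3 = -24 - 3 = -27$)
$\frac{62180}{h{\left(41 \right)}} = \frac{62180}{-27} = 62180 \left(- \frac{1}{27}\right) = - \frac{62180}{27}$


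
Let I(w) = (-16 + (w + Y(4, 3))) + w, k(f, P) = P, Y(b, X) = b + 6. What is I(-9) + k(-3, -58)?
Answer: -82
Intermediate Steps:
Y(b, X) = 6 + b
I(w) = -6 + 2*w (I(w) = (-16 + (w + (6 + 4))) + w = (-16 + (w + 10)) + w = (-16 + (10 + w)) + w = (-6 + w) + w = -6 + 2*w)
I(-9) + k(-3, -58) = (-6 + 2*(-9)) - 58 = (-6 - 18) - 58 = -24 - 58 = -82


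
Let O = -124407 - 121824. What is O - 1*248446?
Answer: -494677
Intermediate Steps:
O = -246231
O - 1*248446 = -246231 - 1*248446 = -246231 - 248446 = -494677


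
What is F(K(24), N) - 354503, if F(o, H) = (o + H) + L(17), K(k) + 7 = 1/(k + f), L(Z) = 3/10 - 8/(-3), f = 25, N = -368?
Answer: -521666269/1470 ≈ -3.5488e+5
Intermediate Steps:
L(Z) = 89/30 (L(Z) = 3*(⅒) - 8*(-⅓) = 3/10 + 8/3 = 89/30)
K(k) = -7 + 1/(25 + k) (K(k) = -7 + 1/(k + 25) = -7 + 1/(25 + k))
F(o, H) = 89/30 + H + o (F(o, H) = (o + H) + 89/30 = (H + o) + 89/30 = 89/30 + H + o)
F(K(24), N) - 354503 = (89/30 - 368 + (-174 - 7*24)/(25 + 24)) - 354503 = (89/30 - 368 + (-174 - 168)/49) - 354503 = (89/30 - 368 + (1/49)*(-342)) - 354503 = (89/30 - 368 - 342/49) - 354503 = -546859/1470 - 354503 = -521666269/1470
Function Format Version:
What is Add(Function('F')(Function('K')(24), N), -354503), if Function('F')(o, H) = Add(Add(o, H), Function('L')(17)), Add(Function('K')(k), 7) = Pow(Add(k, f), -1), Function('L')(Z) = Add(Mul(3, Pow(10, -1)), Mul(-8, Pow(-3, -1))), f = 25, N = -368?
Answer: Rational(-521666269, 1470) ≈ -3.5488e+5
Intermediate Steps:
Function('L')(Z) = Rational(89, 30) (Function('L')(Z) = Add(Mul(3, Rational(1, 10)), Mul(-8, Rational(-1, 3))) = Add(Rational(3, 10), Rational(8, 3)) = Rational(89, 30))
Function('K')(k) = Add(-7, Pow(Add(25, k), -1)) (Function('K')(k) = Add(-7, Pow(Add(k, 25), -1)) = Add(-7, Pow(Add(25, k), -1)))
Function('F')(o, H) = Add(Rational(89, 30), H, o) (Function('F')(o, H) = Add(Add(o, H), Rational(89, 30)) = Add(Add(H, o), Rational(89, 30)) = Add(Rational(89, 30), H, o))
Add(Function('F')(Function('K')(24), N), -354503) = Add(Add(Rational(89, 30), -368, Mul(Pow(Add(25, 24), -1), Add(-174, Mul(-7, 24)))), -354503) = Add(Add(Rational(89, 30), -368, Mul(Pow(49, -1), Add(-174, -168))), -354503) = Add(Add(Rational(89, 30), -368, Mul(Rational(1, 49), -342)), -354503) = Add(Add(Rational(89, 30), -368, Rational(-342, 49)), -354503) = Add(Rational(-546859, 1470), -354503) = Rational(-521666269, 1470)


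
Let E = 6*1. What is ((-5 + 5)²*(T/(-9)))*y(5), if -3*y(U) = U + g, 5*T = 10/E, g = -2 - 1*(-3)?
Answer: 0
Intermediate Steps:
E = 6
g = 1 (g = -2 + 3 = 1)
T = ⅓ (T = (10/6)/5 = (10*(⅙))/5 = (⅕)*(5/3) = ⅓ ≈ 0.33333)
y(U) = -⅓ - U/3 (y(U) = -(U + 1)/3 = -(1 + U)/3 = -⅓ - U/3)
((-5 + 5)²*(T/(-9)))*y(5) = ((-5 + 5)²*((⅓)/(-9)))*(-⅓ - ⅓*5) = (0²*((⅓)*(-⅑)))*(-⅓ - 5/3) = (0*(-1/27))*(-2) = 0*(-2) = 0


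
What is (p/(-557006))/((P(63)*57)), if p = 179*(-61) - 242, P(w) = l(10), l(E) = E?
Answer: 11161/317493420 ≈ 3.5153e-5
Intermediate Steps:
P(w) = 10
p = -11161 (p = -10919 - 242 = -11161)
(p/(-557006))/((P(63)*57)) = (-11161/(-557006))/((10*57)) = -11161*(-1/557006)/570 = (11161/557006)*(1/570) = 11161/317493420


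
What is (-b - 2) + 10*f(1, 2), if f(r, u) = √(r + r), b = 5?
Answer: -7 + 10*√2 ≈ 7.1421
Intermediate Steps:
f(r, u) = √2*√r (f(r, u) = √(2*r) = √2*√r)
(-b - 2) + 10*f(1, 2) = (-1*5 - 2) + 10*(√2*√1) = (-5 - 2) + 10*(√2*1) = -7 + 10*√2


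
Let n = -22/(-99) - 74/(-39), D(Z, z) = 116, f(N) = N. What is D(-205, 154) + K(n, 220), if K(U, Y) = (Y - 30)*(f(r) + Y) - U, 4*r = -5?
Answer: 9752273/234 ≈ 41676.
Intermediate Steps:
r = -5/4 (r = (¼)*(-5) = -5/4 ≈ -1.2500)
n = 248/117 (n = -22*(-1/99) - 74*(-1/39) = 2/9 + 74/39 = 248/117 ≈ 2.1197)
K(U, Y) = -U + (-30 + Y)*(-5/4 + Y) (K(U, Y) = (Y - 30)*(-5/4 + Y) - U = (-30 + Y)*(-5/4 + Y) - U = -U + (-30 + Y)*(-5/4 + Y))
D(-205, 154) + K(n, 220) = 116 + (75/2 + 220² - 1*248/117 - 125/4*220) = 116 + (75/2 + 48400 - 248/117 - 6875) = 116 + 9725129/234 = 9752273/234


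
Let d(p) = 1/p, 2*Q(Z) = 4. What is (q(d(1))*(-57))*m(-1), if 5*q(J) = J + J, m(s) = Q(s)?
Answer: -228/5 ≈ -45.600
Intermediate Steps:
Q(Z) = 2 (Q(Z) = (½)*4 = 2)
m(s) = 2
q(J) = 2*J/5 (q(J) = (J + J)/5 = (2*J)/5 = 2*J/5)
(q(d(1))*(-57))*m(-1) = (((⅖)/1)*(-57))*2 = (((⅖)*1)*(-57))*2 = ((⅖)*(-57))*2 = -114/5*2 = -228/5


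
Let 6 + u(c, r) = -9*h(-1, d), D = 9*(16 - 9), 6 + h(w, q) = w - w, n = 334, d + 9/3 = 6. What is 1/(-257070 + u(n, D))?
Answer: -1/257022 ≈ -3.8907e-6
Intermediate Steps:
d = 3 (d = -3 + 6 = 3)
h(w, q) = -6 (h(w, q) = -6 + (w - w) = -6 + 0 = -6)
D = 63 (D = 9*7 = 63)
u(c, r) = 48 (u(c, r) = -6 - 9*(-6) = -6 + 54 = 48)
1/(-257070 + u(n, D)) = 1/(-257070 + 48) = 1/(-257022) = -1/257022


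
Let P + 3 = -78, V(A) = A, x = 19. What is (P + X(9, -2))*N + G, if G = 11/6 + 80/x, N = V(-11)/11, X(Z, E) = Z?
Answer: 8897/114 ≈ 78.044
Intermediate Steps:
P = -81 (P = -3 - 78 = -81)
N = -1 (N = -11/11 = -11*1/11 = -1)
G = 689/114 (G = 11/6 + 80/19 = 689/114 ≈ 6.0439)
(P + X(9, -2))*N + G = (-81 + 9)*(-1) + 689/114 = -72*(-1) + 689/114 = 72 + 689/114 = 8897/114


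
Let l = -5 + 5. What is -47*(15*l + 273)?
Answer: -12831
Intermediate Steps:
l = 0
-47*(15*l + 273) = -47*(15*0 + 273) = -47*(0 + 273) = -47*273 = -12831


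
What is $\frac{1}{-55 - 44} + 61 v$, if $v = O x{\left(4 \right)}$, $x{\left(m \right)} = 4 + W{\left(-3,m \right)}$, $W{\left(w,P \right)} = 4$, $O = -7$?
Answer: $- \frac{338185}{99} \approx -3416.0$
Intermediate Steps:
$x{\left(m \right)} = 8$ ($x{\left(m \right)} = 4 + 4 = 8$)
$v = -56$ ($v = \left(-7\right) 8 = -56$)
$\frac{1}{-55 - 44} + 61 v = \frac{1}{-55 - 44} + 61 \left(-56\right) = \frac{1}{-99} - 3416 = - \frac{1}{99} - 3416 = - \frac{338185}{99}$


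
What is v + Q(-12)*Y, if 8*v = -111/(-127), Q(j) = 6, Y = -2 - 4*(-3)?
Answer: 61071/1016 ≈ 60.109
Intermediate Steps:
Y = 10 (Y = -2 + 12 = 10)
v = 111/1016 (v = (-111/(-127))/8 = (-111*(-1/127))/8 = (⅛)*(111/127) = 111/1016 ≈ 0.10925)
v + Q(-12)*Y = 111/1016 + 6*10 = 111/1016 + 60 = 61071/1016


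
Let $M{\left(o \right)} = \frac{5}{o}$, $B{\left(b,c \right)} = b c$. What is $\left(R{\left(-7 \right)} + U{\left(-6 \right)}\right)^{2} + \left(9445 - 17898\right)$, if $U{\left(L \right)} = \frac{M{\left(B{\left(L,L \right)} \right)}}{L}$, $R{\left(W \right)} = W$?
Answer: $- \frac{392081879}{46656} \approx -8403.7$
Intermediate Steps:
$U{\left(L \right)} = \frac{5}{L^{3}}$ ($U{\left(L \right)} = \frac{5 \frac{1}{L L}}{L} = \frac{5 \frac{1}{L^{2}}}{L} = \frac{5}{L^{3}}$)
$\left(R{\left(-7 \right)} + U{\left(-6 \right)}\right)^{2} + \left(9445 - 17898\right) = \left(-7 + \frac{5}{-216}\right)^{2} + \left(9445 - 17898\right) = \left(-7 + 5 \left(- \frac{1}{216}\right)\right)^{2} + \left(9445 - 17898\right) = \left(-7 - \frac{5}{216}\right)^{2} - 8453 = \left(- \frac{1517}{216}\right)^{2} - 8453 = \frac{2301289}{46656} - 8453 = - \frac{392081879}{46656}$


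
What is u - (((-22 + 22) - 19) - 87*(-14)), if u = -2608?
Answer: -3807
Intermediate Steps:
u - (((-22 + 22) - 19) - 87*(-14)) = -2608 - (((-22 + 22) - 19) - 87*(-14)) = -2608 - ((0 - 19) + 1218) = -2608 - (-19 + 1218) = -2608 - 1*1199 = -2608 - 1199 = -3807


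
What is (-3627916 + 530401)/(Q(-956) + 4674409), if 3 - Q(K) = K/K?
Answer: -1032505/1558137 ≈ -0.66265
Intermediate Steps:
Q(K) = 2 (Q(K) = 3 - K/K = 3 - 1*1 = 3 - 1 = 2)
(-3627916 + 530401)/(Q(-956) + 4674409) = (-3627916 + 530401)/(2 + 4674409) = -3097515/4674411 = -3097515*1/4674411 = -1032505/1558137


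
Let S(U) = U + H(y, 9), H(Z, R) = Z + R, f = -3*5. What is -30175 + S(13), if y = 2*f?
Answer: -30183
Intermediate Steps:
f = -15
y = -30 (y = 2*(-15) = -30)
H(Z, R) = R + Z
S(U) = -21 + U (S(U) = U + (9 - 30) = U - 21 = -21 + U)
-30175 + S(13) = -30175 + (-21 + 13) = -30175 - 8 = -30183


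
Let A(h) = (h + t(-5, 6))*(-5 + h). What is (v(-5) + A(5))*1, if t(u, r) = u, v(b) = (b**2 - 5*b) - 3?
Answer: 47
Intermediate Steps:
v(b) = -3 + b**2 - 5*b
A(h) = (-5 + h)**2 (A(h) = (h - 5)*(-5 + h) = (-5 + h)*(-5 + h) = (-5 + h)**2)
(v(-5) + A(5))*1 = ((-3 + (-5)**2 - 5*(-5)) + (25 + 5**2 - 10*5))*1 = ((-3 + 25 + 25) + (25 + 25 - 50))*1 = (47 + 0)*1 = 47*1 = 47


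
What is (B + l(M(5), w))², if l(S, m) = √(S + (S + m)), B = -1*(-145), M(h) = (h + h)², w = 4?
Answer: 21229 + 580*√51 ≈ 25371.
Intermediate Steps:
M(h) = 4*h² (M(h) = (2*h)² = 4*h²)
B = 145
l(S, m) = √(m + 2*S)
(B + l(M(5), w))² = (145 + √(4 + 2*(4*5²)))² = (145 + √(4 + 2*(4*25)))² = (145 + √(4 + 2*100))² = (145 + √(4 + 200))² = (145 + √204)² = (145 + 2*√51)²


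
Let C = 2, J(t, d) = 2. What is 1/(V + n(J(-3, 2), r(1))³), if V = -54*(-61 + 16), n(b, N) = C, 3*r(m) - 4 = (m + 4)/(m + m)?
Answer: 1/2438 ≈ 0.00041017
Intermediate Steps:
r(m) = 4/3 + (4 + m)/(6*m) (r(m) = 4/3 + ((m + 4)/(m + m))/3 = 4/3 + ((4 + m)/((2*m)))/3 = 4/3 + ((4 + m)*(1/(2*m)))/3 = 4/3 + ((4 + m)/(2*m))/3 = 4/3 + (4 + m)/(6*m))
n(b, N) = 2
V = 2430 (V = -54*(-45) = 2430)
1/(V + n(J(-3, 2), r(1))³) = 1/(2430 + 2³) = 1/(2430 + 8) = 1/2438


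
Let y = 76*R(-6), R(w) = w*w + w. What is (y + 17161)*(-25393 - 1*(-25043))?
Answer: -6804350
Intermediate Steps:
R(w) = w + w² (R(w) = w² + w = w + w²)
y = 2280 (y = 76*(-6*(1 - 6)) = 76*(-6*(-5)) = 76*30 = 2280)
(y + 17161)*(-25393 - 1*(-25043)) = (2280 + 17161)*(-25393 - 1*(-25043)) = 19441*(-25393 + 25043) = 19441*(-350) = -6804350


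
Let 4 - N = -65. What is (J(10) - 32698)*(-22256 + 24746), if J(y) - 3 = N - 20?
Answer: -81288540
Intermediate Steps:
N = 69 (N = 4 - 1*(-65) = 4 + 65 = 69)
J(y) = 52 (J(y) = 3 + (69 - 20) = 3 + 49 = 52)
(J(10) - 32698)*(-22256 + 24746) = (52 - 32698)*(-22256 + 24746) = -32646*2490 = -81288540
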